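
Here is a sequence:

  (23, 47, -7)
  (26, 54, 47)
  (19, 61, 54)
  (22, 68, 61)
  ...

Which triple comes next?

(15, 75, 68)

First slot: alternating steps +3, −7, +3, −7, …, so 23, 26, 19, 22 → 15.
For the second slot, +7 each step: 47, 54, 61, 68 → 75.
Third slot — always the previous value of the second slot: -7, 47, 54, 61 → 68.
So the next triple is (15, 75, 68).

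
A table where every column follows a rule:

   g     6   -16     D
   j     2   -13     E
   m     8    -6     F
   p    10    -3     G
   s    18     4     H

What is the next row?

v  28  7  I

First letter goes g, j, m, p, s → v (letters move forward 3 places in the alphabet).
Second component goes 6, 2, 8, 10, 18 → 28 (each term is the sum of the two before it).
Third component: alternating steps +3, +7, +3, +7, …, so -16, -13, -6, -3, 4 → 7.
For the second letter, letters move forward 1 place in the alphabet: D, E, F, G, H → I.
Combining the parts gives v  28  7  I.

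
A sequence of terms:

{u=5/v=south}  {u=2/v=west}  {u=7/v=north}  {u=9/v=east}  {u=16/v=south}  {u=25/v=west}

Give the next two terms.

{u=41/v=north}, {u=66/v=east}

U: each term is the sum of the two before it; 5, 2, 7, 9, 16, 25 → 41 → 66.
V: south, west, north, east, south, west → north → east (repeats south → west → north → east).
Putting the parts together: {u=41/v=north} and then {u=66/v=east}.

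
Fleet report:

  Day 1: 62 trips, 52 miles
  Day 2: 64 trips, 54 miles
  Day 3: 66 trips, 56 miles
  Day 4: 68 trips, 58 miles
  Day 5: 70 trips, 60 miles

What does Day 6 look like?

Trips: +2 each step; 62, 64, 66, 68, 70 → 72.
For the miles, always 10 less than the trips: 52, 54, 56, 58, 60 → 62.
Putting it together: 72 trips, 62 miles.

72 trips, 62 miles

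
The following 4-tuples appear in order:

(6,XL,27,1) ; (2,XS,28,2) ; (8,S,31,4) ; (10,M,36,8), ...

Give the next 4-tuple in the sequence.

First value goes 6, 2, 8, 10 → 18 (each term is the sum of the two before it).
Size: runs through clothing sizes XS→XL, so XL, XS, S, M → L.
Third value: differences are 1, 3, 5, … (increasing by 2 each time), so 27, 28, 31, 36 → 43.
Fourth value: 1, 2, 4, 8 → 16 (×2 each step).
So the next 4-tuple is (18,L,43,16).

(18,L,43,16)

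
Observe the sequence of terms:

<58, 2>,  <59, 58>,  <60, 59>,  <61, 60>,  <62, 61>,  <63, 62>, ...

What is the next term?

First value: +1 each step, so 58, 59, 60, 61, 62, 63 → 64.
Second value: always the previous value of the first value; 2, 58, 59, 60, 61, 62 → 63.
So the next term is <64, 63>.

<64, 63>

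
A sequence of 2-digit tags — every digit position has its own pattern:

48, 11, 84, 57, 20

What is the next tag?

93

First digit goes 4, 1, 8, 5, 2 → 9 (−3 each step, mod 10).
Second digit: +3 each step, mod 10, so 8, 1, 4, 7, 0 → 3.
So the next tag is 93.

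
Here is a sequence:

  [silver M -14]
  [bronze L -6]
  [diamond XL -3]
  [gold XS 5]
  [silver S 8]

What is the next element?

Rank: silver, bronze, diamond, gold, silver → bronze (repeats silver → bronze → diamond → gold).
Size goes M, L, XL, XS, S → M (runs through clothing sizes XS→XL).
Third value: alternating steps +8, +3, +8, +3, …; -14, -6, -3, 5, 8 → 16.
Combining the parts gives [bronze M 16].

[bronze M 16]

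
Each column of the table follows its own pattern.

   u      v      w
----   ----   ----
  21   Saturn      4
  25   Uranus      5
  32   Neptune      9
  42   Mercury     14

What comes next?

55  Venus  23

Column u: 21, 25, 32, 42 → 55 (differences are 4, 7, 10, … (increasing by 3 each time)).
For the column v, runs through the planets Mercury→Neptune: Saturn, Uranus, Neptune, Mercury → Venus.
Column w goes 4, 5, 9, 14 → 23 (each term is the sum of the two before it).
So the next row is 55  Venus  23.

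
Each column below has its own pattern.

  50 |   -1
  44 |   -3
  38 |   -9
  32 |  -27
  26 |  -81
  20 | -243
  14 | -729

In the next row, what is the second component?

-2187

Second component: -1, -3, -9, -27, -81, -243, -729 → -2187 (×3 each step).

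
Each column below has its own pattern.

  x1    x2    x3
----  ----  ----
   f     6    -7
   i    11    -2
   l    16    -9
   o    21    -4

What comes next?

Column x1: letters move forward 3 places in the alphabet; f, i, l, o → r.
For the column x2, +5 each step: 6, 11, 16, 21 → 26.
Column x3 — alternating steps +5, −7, +5, −7, …: -7, -2, -9, -4 → -11.
Putting it together: r  26  -11.

r  26  -11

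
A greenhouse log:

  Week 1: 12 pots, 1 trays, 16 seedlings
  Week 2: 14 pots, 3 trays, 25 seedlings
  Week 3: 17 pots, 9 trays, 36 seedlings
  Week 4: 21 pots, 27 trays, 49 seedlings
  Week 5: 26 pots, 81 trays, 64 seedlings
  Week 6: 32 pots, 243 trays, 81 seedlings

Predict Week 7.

39 pots, 729 trays, 100 seedlings

Pots: differences are 2, 3, 4, … (increasing by 1 each time); 12, 14, 17, 21, 26, 32 → 39.
Trays — ×3 each step: 1, 3, 9, 27, 81, 243 → 729.
Seedlings: 16, 25, 36, 49, 64, 81 → 100 (perfect squares: 4², 5², 6², …).
So the next record is 39 pots, 729 trays, 100 seedlings.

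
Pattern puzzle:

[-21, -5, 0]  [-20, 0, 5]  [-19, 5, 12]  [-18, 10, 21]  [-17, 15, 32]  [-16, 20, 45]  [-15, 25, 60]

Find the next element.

[-14, 30, 77]

First slot: +1 each step; -21, -20, -19, -18, -17, -16, -15 → -14.
Second slot goes -5, 0, 5, 10, 15, 20, 25 → 30 (+5 each step).
Third slot: differences are 5, 7, 9, … (increasing by 2 each time), so 0, 5, 12, 21, 32, 45, 60 → 77.
Putting it together: [-14, 30, 77].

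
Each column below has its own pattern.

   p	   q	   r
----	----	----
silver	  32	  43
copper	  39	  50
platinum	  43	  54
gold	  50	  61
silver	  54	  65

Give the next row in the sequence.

Column p: repeats silver → copper → platinum → gold; silver, copper, platinum, gold, silver → copper.
Column q goes 32, 39, 43, 50, 54 → 61 (alternating steps +7, +4, +7, +4, …).
Column r: always 11 more than the column q, so 43, 50, 54, 61, 65 → 72.
Putting it together: copper  61  72.

copper  61  72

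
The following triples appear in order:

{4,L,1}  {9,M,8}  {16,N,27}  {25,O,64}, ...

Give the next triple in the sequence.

First coordinate: perfect squares: 2², 3², 4², …; 4, 9, 16, 25 → 36.
For the letter, letters move forward 1 place in the alphabet: L, M, N, O → P.
Third coordinate — perfect cubes: 1³, 2³, 3³, …: 1, 8, 27, 64 → 125.
So the next triple is {36,P,125}.

{36,P,125}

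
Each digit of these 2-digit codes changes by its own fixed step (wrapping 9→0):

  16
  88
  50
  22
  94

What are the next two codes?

66 then 38

First digit: −3 each step, mod 10; 1, 8, 5, 2, 9 → 6 → 3.
Second digit — +2 each step, mod 10: 6, 8, 0, 2, 4 → 6 → 8.
Putting the parts together: 66 and then 38.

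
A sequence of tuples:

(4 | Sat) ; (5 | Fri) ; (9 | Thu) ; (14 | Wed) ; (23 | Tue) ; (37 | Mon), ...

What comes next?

First slot goes 4, 5, 9, 14, 23, 37 → 60 (each term is the sum of the two before it).
Day — runs backward through the weekdays Mon→Sun: Sat, Fri, Thu, Wed, Tue, Mon → Sun.
Putting it together: (60 | Sun).

(60 | Sun)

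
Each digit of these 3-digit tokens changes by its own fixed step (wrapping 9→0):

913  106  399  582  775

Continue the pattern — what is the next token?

968

First digit goes 9, 1, 3, 5, 7 → 9 (+2 each step, mod 10).
Second digit goes 1, 0, 9, 8, 7 → 6 (−1 each step, mod 10).
Third digit: +3 each step, mod 10; 3, 6, 9, 2, 5 → 8.
Combining the parts gives 968.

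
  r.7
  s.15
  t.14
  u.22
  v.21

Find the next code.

Letter: r, s, t, u, v → w (letters move forward 1 place in the alphabet).
Second component: alternating steps +8, −1, +8, −1, …; 7, 15, 14, 22, 21 → 29.
Combining the parts gives w.29.

w.29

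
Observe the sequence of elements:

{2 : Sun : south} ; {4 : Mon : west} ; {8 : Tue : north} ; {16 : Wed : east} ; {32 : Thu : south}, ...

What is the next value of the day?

First entry — ×2 each step: 2, 4, 8, 16, 32 → 64.
Day: runs through the weekdays Mon→Sun; Sun, Mon, Tue, Wed, Thu → Fri.
Direction: repeats south → west → north → east; south, west, north, east, south → west.

Fri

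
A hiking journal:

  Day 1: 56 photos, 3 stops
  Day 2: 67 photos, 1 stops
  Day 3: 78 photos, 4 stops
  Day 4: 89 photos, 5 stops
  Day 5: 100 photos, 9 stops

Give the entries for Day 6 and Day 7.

111 photos, 14 stops; 122 photos, 23 stops

For the photos, +11 each step: 56, 67, 78, 89, 100 → 111 → 122.
Stops: each term is the sum of the two before it, so 3, 1, 4, 5, 9 → 14 → 23.
So the next two rows are 111 photos, 14 stops and 122 photos, 23 stops.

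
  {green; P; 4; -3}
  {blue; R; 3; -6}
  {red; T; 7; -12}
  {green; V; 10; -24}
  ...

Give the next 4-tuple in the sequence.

{blue; X; 17; -48}

Colour: repeats green → blue → red; green, blue, red, green → blue.
Letter goes P, R, T, V → X (letters move forward 2 places in the alphabet).
Third slot: each term is the sum of the two before it, so 4, 3, 7, 10 → 17.
Fourth slot: ×2 each step, so -3, -6, -12, -24 → -48.
Combining the parts gives {blue; X; 17; -48}.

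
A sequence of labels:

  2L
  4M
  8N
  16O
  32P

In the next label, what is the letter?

Letter: letters move forward 1 place in the alphabet; L, M, N, O, P → Q.

Q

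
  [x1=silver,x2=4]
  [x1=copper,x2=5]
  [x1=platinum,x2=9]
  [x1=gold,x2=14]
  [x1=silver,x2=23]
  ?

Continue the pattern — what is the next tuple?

[x1=copper,x2=37]

X1 goes silver, copper, platinum, gold, silver → copper (repeats silver → copper → platinum → gold).
X2: each term is the sum of the two before it; 4, 5, 9, 14, 23 → 37.
Combining the parts gives [x1=copper,x2=37].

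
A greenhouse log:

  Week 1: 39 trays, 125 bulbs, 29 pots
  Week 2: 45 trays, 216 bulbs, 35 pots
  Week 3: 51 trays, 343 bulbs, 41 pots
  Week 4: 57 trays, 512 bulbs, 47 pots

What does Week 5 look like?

63 trays, 729 bulbs, 53 pots

Trays: +6 each step, so 39, 45, 51, 57 → 63.
For the bulbs, perfect cubes: 5³, 6³, 7³, …: 125, 216, 343, 512 → 729.
Pots — always 10 less than the trays: 29, 35, 41, 47 → 53.
So the next line is 63 trays, 729 bulbs, 53 pots.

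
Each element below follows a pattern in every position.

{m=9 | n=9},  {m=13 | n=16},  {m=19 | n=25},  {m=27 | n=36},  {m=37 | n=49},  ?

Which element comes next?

{m=49 | n=64}

M — differences are 4, 6, 8, … (increasing by 2 each time): 9, 13, 19, 27, 37 → 49.
N — perfect squares: 3², 4², 5², …: 9, 16, 25, 36, 49 → 64.
So the next element is {m=49 | n=64}.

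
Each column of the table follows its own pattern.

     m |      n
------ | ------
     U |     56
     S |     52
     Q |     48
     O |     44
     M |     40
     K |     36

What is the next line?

Column m — letters move back 2 places in the alphabet: U, S, Q, O, M, K → I.
Column n: −4 each step, so 56, 52, 48, 44, 40, 36 → 32.
Combining the parts gives I  32.

I  32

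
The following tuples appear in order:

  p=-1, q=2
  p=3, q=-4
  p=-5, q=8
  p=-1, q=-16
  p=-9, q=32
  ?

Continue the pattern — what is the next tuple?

p=-5, q=-64

For the p, alternating steps +4, −8, +4, −8, …: -1, 3, -5, -1, -9 → -5.
For the q, ×(-2) each step: 2, -4, 8, -16, 32 → -64.
Putting it together: p=-5, q=-64.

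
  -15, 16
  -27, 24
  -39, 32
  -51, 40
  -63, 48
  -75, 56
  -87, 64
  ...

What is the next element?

-99, 72

For the first slot, −12 each step: -15, -27, -39, -51, -63, -75, -87 → -99.
Second slot: +8 each step, so 16, 24, 32, 40, 48, 56, 64 → 72.
So the next element is -99, 72.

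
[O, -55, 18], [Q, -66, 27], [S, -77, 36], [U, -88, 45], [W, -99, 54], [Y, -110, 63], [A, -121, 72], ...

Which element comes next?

For the letter, letters move forward 2 places in the alphabet, wrapping Z→A: O, Q, S, U, W, Y, A → C.
Second value: −11 each step, so -55, -66, -77, -88, -99, -110, -121 → -132.
Third value: +9 each step, so 18, 27, 36, 45, 54, 63, 72 → 81.
Putting it together: [C, -132, 81].

[C, -132, 81]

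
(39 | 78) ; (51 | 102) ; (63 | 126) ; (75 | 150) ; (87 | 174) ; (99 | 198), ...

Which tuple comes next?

First slot: 39, 51, 63, 75, 87, 99 → 111 (+12 each step).
Second slot: always 2 × the first slot, so 78, 102, 126, 150, 174, 198 → 222.
Combining the parts gives (111 | 222).

(111 | 222)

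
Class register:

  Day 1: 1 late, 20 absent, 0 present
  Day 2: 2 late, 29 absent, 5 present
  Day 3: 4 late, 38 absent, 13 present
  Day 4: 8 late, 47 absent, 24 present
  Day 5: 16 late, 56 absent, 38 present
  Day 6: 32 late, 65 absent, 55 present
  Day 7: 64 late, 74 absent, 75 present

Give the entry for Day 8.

128 late, 83 absent, 98 present

Late: 1, 2, 4, 8, 16, 32, 64 → 128 (×2 each step).
Absent: +9 each step; 20, 29, 38, 47, 56, 65, 74 → 83.
Present — differences are 5, 8, 11, … (increasing by 3 each time): 0, 5, 13, 24, 38, 55, 75 → 98.
Combining the parts gives 128 late, 83 absent, 98 present.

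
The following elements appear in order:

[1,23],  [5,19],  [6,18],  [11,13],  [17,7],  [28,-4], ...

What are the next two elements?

[45,-21], [73,-49]

First component: each term is the sum of the two before it, so 1, 5, 6, 11, 17, 28 → 45 → 73.
Second component: 23, 19, 18, 13, 7, -4 → -21 → -49 (together with the first component always sums to 24).
Putting the parts together: [45,-21] and then [73,-49].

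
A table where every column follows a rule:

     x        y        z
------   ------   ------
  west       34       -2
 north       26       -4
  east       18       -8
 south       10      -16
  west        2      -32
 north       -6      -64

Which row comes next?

east  -14  -128

Column x: repeats west → north → east → south; west, north, east, south, west, north → east.
Column y: −8 each step; 34, 26, 18, 10, 2, -6 → -14.
Column z goes -2, -4, -8, -16, -32, -64 → -128 (×2 each step).
So the next row is east  -14  -128.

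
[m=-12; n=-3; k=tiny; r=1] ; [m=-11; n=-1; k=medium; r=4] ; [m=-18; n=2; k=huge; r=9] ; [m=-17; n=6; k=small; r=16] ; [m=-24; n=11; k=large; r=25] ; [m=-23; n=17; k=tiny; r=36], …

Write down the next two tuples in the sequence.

M — alternating steps +1, −7, +1, −7, …: -12, -11, -18, -17, -24, -23 → -30 → -29.
N goes -3, -1, 2, 6, 11, 17 → 24 → 32 (differences are 2, 3, 4, … (increasing by 1 each time)).
K — repeats tiny → medium → huge → small → large: tiny, medium, huge, small, large, tiny → medium → huge.
R goes 1, 4, 9, 16, 25, 36 → 49 → 64 (perfect squares: 1², 2², 3², …).
Putting the parts together: [m=-30; n=24; k=medium; r=49] and then [m=-29; n=32; k=huge; r=64].

[m=-30; n=24; k=medium; r=49], [m=-29; n=32; k=huge; r=64]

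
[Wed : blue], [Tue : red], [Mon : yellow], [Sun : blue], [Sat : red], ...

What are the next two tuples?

[Fri : yellow], [Thu : blue]

Day: runs backward through the weekdays Mon→Sun; Wed, Tue, Mon, Sun, Sat → Fri → Thu.
Colour: repeats blue → red → yellow; blue, red, yellow, blue, red → yellow → blue.
Putting the parts together: [Fri : yellow] and then [Thu : blue].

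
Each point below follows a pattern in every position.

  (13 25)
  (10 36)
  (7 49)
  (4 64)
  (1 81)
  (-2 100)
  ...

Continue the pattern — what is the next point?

First value: −3 each step; 13, 10, 7, 4, 1, -2 → -5.
Second value: perfect squares: 5², 6², 7², …; 25, 36, 49, 64, 81, 100 → 121.
Combining the parts gives (-5 121).

(-5 121)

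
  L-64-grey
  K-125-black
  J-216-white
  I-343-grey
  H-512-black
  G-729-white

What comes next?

Letter: letters move back 1 place in the alphabet; L, K, J, I, H, G → F.
For the second component, perfect cubes: 4³, 5³, 6³, …: 64, 125, 216, 343, 512, 729 → 1000.
Shade: grey, black, white, grey, black, white → grey (repeats grey → black → white).
Combining the parts gives F-1000-grey.

F-1000-grey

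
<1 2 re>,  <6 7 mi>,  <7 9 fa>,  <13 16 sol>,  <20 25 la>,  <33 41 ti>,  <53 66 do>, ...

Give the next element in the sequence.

<86 107 re>

First slot: each term is the sum of the two before it; 1, 6, 7, 13, 20, 33, 53 → 86.
Second slot: 2, 7, 9, 16, 25, 41, 66 → 107 (each term is the sum of the two before it).
Note: runs through the solfège scale do→ti; re, mi, fa, sol, la, ti, do → re.
So the next element is <86 107 re>.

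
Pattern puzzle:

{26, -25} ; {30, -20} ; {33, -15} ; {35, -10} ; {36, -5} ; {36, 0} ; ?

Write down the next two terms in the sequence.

{35, 5}, {33, 10}

First value: differences are 4, 3, 2, … (decreasing by 1 each time); 26, 30, 33, 35, 36, 36 → 35 → 33.
For the second value, +5 each step: -25, -20, -15, -10, -5, 0 → 5 → 10.
Putting the parts together: {35, 5} and then {33, 10}.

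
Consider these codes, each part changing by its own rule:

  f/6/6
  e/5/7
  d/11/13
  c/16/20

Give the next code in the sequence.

b/27/33

For the letter, letters move back 1 place in the alphabet: f, e, d, c → b.
Second component: each term is the sum of the two before it; 6, 5, 11, 16 → 27.
Third component — each term is the sum of the two before it: 6, 7, 13, 20 → 33.
Combining the parts gives b/27/33.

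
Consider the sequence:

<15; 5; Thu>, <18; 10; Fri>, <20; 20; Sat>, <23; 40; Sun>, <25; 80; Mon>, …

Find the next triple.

<28; 160; Tue>

First slot — alternating steps +3, +2, +3, +2, …: 15, 18, 20, 23, 25 → 28.
Second slot goes 5, 10, 20, 40, 80 → 160 (×2 each step).
Day goes Thu, Fri, Sat, Sun, Mon → Tue (runs through the weekdays Mon→Sun).
Putting it together: <28; 160; Tue>.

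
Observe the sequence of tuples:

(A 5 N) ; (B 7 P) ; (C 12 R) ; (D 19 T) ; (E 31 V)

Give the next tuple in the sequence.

First letter: letters move forward 1 place in the alphabet; A, B, C, D, E → F.
Second value goes 5, 7, 12, 19, 31 → 50 (each term is the sum of the two before it).
Second letter — letters move forward 2 places in the alphabet: N, P, R, T, V → X.
Combining the parts gives (F 50 X).

(F 50 X)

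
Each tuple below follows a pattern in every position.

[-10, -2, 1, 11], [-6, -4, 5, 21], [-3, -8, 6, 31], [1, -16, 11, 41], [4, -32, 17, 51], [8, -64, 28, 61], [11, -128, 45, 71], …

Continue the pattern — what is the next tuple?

[15, -256, 73, 81]

First coordinate: alternating steps +4, +3, +4, +3, …; -10, -6, -3, 1, 4, 8, 11 → 15.
Second coordinate: ×2 each step, so -2, -4, -8, -16, -32, -64, -128 → -256.
Third coordinate: 1, 5, 6, 11, 17, 28, 45 → 73 (each term is the sum of the two before it).
Fourth coordinate goes 11, 21, 31, 41, 51, 61, 71 → 81 (+10 each step).
Putting it together: [15, -256, 73, 81].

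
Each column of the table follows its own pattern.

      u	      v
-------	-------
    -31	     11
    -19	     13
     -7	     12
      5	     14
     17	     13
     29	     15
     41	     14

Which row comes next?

53  16

Column u: +12 each step, so -31, -19, -7, 5, 17, 29, 41 → 53.
For the column v, alternating steps +2, −1, +2, −1, …: 11, 13, 12, 14, 13, 15, 14 → 16.
Putting it together: 53  16.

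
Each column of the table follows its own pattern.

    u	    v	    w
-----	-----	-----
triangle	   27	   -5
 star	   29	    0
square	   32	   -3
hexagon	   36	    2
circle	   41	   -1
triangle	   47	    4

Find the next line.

star  54  1

Column u: repeats triangle → star → square → hexagon → circle; triangle, star, square, hexagon, circle, triangle → star.
For the column v, differences are 2, 3, 4, … (increasing by 1 each time): 27, 29, 32, 36, 41, 47 → 54.
For the column w, alternating steps +5, −3, +5, −3, …: -5, 0, -3, 2, -1, 4 → 1.
Combining the parts gives star  54  1.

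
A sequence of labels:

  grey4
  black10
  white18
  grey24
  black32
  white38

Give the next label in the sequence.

Shade: repeats grey → black → white; grey, black, white, grey, black, white → grey.
Second component: alternating steps +6, +8, +6, +8, …; 4, 10, 18, 24, 32, 38 → 46.
So the next label is grey46.

grey46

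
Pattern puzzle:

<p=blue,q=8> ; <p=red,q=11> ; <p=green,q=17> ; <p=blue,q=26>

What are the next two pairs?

<p=red,q=38>, <p=green,q=53>

For the p, repeats blue → red → green: blue, red, green, blue → red → green.
Q: differences are 3, 6, 9, … (increasing by 3 each time); 8, 11, 17, 26 → 38 → 53.
So the next two pairs are <p=red,q=38> and <p=green,q=53>.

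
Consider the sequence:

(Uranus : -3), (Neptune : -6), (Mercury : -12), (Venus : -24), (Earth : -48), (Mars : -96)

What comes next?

Planet — runs through the planets Mercury→Neptune: Uranus, Neptune, Mercury, Venus, Earth, Mars → Jupiter.
Second component: -3, -6, -12, -24, -48, -96 → -192 (×2 each step).
Combining the parts gives (Jupiter : -192).

(Jupiter : -192)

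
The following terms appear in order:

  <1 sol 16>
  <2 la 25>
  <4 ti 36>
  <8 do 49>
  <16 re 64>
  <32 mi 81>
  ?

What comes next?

<64 fa 100>

First coordinate: 1, 2, 4, 8, 16, 32 → 64 (×2 each step).
Note goes sol, la, ti, do, re, mi → fa (runs through the solfège scale do→ti).
Third coordinate: 16, 25, 36, 49, 64, 81 → 100 (perfect squares: 4², 5², 6², …).
Combining the parts gives <64 fa 100>.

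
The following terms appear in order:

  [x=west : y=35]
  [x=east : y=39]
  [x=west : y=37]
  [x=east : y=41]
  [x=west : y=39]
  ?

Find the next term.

X — alternates west ↔ east: west, east, west, east, west → east.
Y goes 35, 39, 37, 41, 39 → 43 (alternating steps +4, −2, +4, −2, …).
Putting it together: [x=east : y=43].

[x=east : y=43]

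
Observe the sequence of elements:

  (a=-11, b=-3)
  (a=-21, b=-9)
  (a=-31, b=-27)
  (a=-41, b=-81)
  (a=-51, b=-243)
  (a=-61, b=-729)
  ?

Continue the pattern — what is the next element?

A goes -11, -21, -31, -41, -51, -61 → -71 (−10 each step).
B: ×3 each step, so -3, -9, -27, -81, -243, -729 → -2187.
Putting it together: (a=-71, b=-2187).

(a=-71, b=-2187)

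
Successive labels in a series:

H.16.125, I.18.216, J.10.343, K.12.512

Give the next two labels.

Letter: letters move forward 1 place in the alphabet; H, I, J, K → L → M.
Second component: alternating steps +2, −8, +2, −8, …; 16, 18, 10, 12 → 4 → 6.
Third component goes 125, 216, 343, 512 → 729 → 1000 (perfect cubes: 5³, 6³, 7³, …).
Putting the parts together: L.4.729 and then M.6.1000.

L.4.729, M.6.1000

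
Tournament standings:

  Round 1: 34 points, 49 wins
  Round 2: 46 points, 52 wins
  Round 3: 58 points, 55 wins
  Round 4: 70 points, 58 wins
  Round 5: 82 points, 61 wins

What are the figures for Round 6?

Points: +12 each step, so 34, 46, 58, 70, 82 → 94.
Wins — +3 each step: 49, 52, 55, 58, 61 → 64.
Combining the parts gives 94 points, 64 wins.

94 points, 64 wins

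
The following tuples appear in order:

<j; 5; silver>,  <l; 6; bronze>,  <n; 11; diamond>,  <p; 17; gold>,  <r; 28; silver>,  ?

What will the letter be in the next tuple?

For the letter, letters move forward 2 places in the alphabet: j, l, n, p, r → t.
Second part goes 5, 6, 11, 17, 28 → 45 (each term is the sum of the two before it).
For the rank, repeats silver → bronze → diamond → gold: silver, bronze, diamond, gold, silver → bronze.

t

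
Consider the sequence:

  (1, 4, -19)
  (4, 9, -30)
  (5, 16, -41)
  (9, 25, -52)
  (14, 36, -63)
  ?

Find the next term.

For the first coordinate, each term is the sum of the two before it: 1, 4, 5, 9, 14 → 23.
Second coordinate: perfect squares: 2², 3², 4², …, so 4, 9, 16, 25, 36 → 49.
Third coordinate goes -19, -30, -41, -52, -63 → -74 (−11 each step).
Combining the parts gives (23, 49, -74).

(23, 49, -74)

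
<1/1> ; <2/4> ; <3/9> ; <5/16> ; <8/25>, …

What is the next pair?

<13/36>

First coordinate: each term is the sum of the two before it; 1, 2, 3, 5, 8 → 13.
Second coordinate: 1, 4, 9, 16, 25 → 36 (perfect squares: 1², 2², 3², …).
So the next pair is <13/36>.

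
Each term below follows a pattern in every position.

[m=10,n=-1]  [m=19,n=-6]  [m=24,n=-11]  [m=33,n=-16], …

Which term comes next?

[m=38,n=-21]

For the m, alternating steps +9, +5, +9, +5, …: 10, 19, 24, 33 → 38.
N: −5 each step, so -1, -6, -11, -16 → -21.
Putting it together: [m=38,n=-21].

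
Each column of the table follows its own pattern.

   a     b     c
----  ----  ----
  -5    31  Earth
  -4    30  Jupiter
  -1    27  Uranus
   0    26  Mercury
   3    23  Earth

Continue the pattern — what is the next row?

4  22  Jupiter

Column a: alternating steps +1, +3, +1, +3, …, so -5, -4, -1, 0, 3 → 4.
Column b: together with the column a always sums to 26; 31, 30, 27, 26, 23 → 22.
Column c: Earth, Jupiter, Uranus, Mercury, Earth → Jupiter (repeats Earth → Jupiter → Uranus → Mercury).
Combining the parts gives 4  22  Jupiter.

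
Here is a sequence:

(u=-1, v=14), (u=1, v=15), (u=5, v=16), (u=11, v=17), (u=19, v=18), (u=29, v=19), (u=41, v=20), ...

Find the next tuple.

U — differences are 2, 4, 6, … (increasing by 2 each time): -1, 1, 5, 11, 19, 29, 41 → 55.
V goes 14, 15, 16, 17, 18, 19, 20 → 21 (+1 each step).
Putting it together: (u=55, v=21).

(u=55, v=21)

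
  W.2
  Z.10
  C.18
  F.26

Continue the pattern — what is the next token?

I.34

For the letter, letters move forward 3 places in the alphabet, wrapping Z→A: W, Z, C, F → I.
Second component: +8 each step; 2, 10, 18, 26 → 34.
So the next token is I.34.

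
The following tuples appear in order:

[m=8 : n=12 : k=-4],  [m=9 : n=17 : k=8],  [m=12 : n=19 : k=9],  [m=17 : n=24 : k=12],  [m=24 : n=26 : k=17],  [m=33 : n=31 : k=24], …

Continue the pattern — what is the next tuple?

[m=44 : n=33 : k=33]

M: differences are 1, 3, 5, … (increasing by 2 each time); 8, 9, 12, 17, 24, 33 → 44.
N: 12, 17, 19, 24, 26, 31 → 33 (alternating steps +5, +2, +5, +2, …).
K: -4, 8, 9, 12, 17, 24 → 33 (always the previous value of the m).
So the next tuple is [m=44 : n=33 : k=33].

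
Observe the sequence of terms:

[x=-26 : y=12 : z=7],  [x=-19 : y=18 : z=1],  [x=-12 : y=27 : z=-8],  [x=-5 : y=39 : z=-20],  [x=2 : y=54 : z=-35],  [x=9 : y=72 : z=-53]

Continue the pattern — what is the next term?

[x=16 : y=93 : z=-74]

X: +7 each step; -26, -19, -12, -5, 2, 9 → 16.
Y: 12, 18, 27, 39, 54, 72 → 93 (differences are 6, 9, 12, … (increasing by 3 each time)).
Z — together with the y always sums to 19: 7, 1, -8, -20, -35, -53 → -74.
Putting it together: [x=16 : y=93 : z=-74].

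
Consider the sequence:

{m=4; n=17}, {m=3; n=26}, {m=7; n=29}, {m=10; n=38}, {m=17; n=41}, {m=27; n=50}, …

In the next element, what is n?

53

M: each term is the sum of the two before it; 4, 3, 7, 10, 17, 27 → 44.
N — alternating steps +9, +3, +9, +3, …: 17, 26, 29, 38, 41, 50 → 53.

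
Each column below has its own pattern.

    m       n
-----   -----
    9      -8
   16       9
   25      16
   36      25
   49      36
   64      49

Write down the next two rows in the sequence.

81  64; 100  81

Column m: 9, 16, 25, 36, 49, 64 → 81 → 100 (perfect squares: 3², 4², 5², …).
Column n: -8, 9, 16, 25, 36, 49 → 64 → 81 (always the previous value of the column m).
Putting the parts together: 81  64 and then 100  81.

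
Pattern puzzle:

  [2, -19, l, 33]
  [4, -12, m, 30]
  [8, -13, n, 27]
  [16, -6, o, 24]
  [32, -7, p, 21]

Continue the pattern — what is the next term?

First slot: ×2 each step; 2, 4, 8, 16, 32 → 64.
Second slot: -19, -12, -13, -6, -7 → 0 (alternating steps +7, −1, +7, −1, …).
For the letter, letters move forward 1 place in the alphabet: l, m, n, o, p → q.
Fourth slot: 33, 30, 27, 24, 21 → 18 (−3 each step).
Putting it together: [64, 0, q, 18].

[64, 0, q, 18]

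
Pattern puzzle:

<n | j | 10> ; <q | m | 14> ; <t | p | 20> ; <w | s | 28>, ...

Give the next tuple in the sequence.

First letter goes n, q, t, w → z (letters move forward 3 places in the alphabet).
Second letter: letters move forward 3 places in the alphabet; j, m, p, s → v.
Third slot: differences are 4, 6, 8, … (increasing by 2 each time), so 10, 14, 20, 28 → 38.
So the next tuple is <z | v | 38>.

<z | v | 38>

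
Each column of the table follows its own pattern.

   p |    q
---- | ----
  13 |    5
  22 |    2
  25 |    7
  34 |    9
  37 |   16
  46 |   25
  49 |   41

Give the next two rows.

58  66; 61  107

Column p goes 13, 22, 25, 34, 37, 46, 49 → 58 → 61 (alternating steps +9, +3, +9, +3, …).
Column q: each term is the sum of the two before it; 5, 2, 7, 9, 16, 25, 41 → 66 → 107.
Putting the parts together: 58  66 and then 61  107.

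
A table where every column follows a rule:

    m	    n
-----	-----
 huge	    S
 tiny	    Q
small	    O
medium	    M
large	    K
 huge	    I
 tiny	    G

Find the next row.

small  E

Column m goes huge, tiny, small, medium, large, huge, tiny → small (repeats huge → tiny → small → medium → large).
For the column n, letters move back 2 places in the alphabet: S, Q, O, M, K, I, G → E.
Putting it together: small  E.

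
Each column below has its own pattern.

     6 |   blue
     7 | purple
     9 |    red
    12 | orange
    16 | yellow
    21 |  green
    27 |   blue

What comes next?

First component: differences are 1, 2, 3, … (increasing by 1 each time), so 6, 7, 9, 12, 16, 21, 27 → 34.
Colour: blue, purple, red, orange, yellow, green, blue → purple (repeats blue → purple → red → orange → yellow → green).
Combining the parts gives 34  purple.

34  purple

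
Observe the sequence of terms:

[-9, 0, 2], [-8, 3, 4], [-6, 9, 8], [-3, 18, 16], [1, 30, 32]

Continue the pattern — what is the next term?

[6, 45, 64]

First part: differences are 1, 2, 3, … (increasing by 1 each time), so -9, -8, -6, -3, 1 → 6.
Second part: differences are 3, 6, 9, … (increasing by 3 each time); 0, 3, 9, 18, 30 → 45.
Third part: ×2 each step, so 2, 4, 8, 16, 32 → 64.
Putting it together: [6, 45, 64].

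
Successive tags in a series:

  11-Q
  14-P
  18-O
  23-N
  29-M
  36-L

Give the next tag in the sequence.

44-K

For the first component, differences are 3, 4, 5, … (increasing by 1 each time): 11, 14, 18, 23, 29, 36 → 44.
Letter: Q, P, O, N, M, L → K (letters move back 1 place in the alphabet).
So the next tag is 44-K.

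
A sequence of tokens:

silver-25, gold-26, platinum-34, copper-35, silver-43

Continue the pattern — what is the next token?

Metal goes silver, gold, platinum, copper, silver → gold (repeats silver → gold → platinum → copper).
Second component: 25, 26, 34, 35, 43 → 44 (alternating steps +1, +8, +1, +8, …).
Combining the parts gives gold-44.

gold-44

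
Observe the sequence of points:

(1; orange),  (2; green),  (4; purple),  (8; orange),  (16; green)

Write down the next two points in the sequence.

For the first value, ×2 each step: 1, 2, 4, 8, 16 → 32 → 64.
Colour — repeats orange → green → purple: orange, green, purple, orange, green → purple → orange.
Putting the parts together: (32; purple) and then (64; orange).

(32; purple), (64; orange)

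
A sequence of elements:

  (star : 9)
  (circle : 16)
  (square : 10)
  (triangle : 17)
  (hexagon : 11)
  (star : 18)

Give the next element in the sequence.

Shape goes star, circle, square, triangle, hexagon, star → circle (repeats star → circle → square → triangle → hexagon).
For the second component, alternating steps +7, −6, +7, −6, …: 9, 16, 10, 17, 11, 18 → 12.
Putting it together: (circle : 12).

(circle : 12)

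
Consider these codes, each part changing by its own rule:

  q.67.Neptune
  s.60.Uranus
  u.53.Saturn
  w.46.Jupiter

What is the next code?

y.39.Mars

Letter: letters move forward 2 places in the alphabet; q, s, u, w → y.
Second component goes 67, 60, 53, 46 → 39 (−7 each step).
Planet — runs backward through the planets Mercury→Neptune: Neptune, Uranus, Saturn, Jupiter → Mars.
So the next code is y.39.Mars.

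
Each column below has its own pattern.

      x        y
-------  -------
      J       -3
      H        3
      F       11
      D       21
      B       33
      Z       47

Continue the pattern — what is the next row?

X  63

Column x: letters move back 2 places in the alphabet, wrapping A→Z, so J, H, F, D, B, Z → X.
Column y: -3, 3, 11, 21, 33, 47 → 63 (differences are 6, 8, 10, … (increasing by 2 each time)).
Putting it together: X  63.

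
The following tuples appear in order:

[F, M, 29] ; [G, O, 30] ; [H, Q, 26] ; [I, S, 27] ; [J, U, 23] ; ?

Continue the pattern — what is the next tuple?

First letter goes F, G, H, I, J → K (letters move forward 1 place in the alphabet).
For the second letter, letters move forward 2 places in the alphabet: M, O, Q, S, U → W.
Third part: 29, 30, 26, 27, 23 → 24 (alternating steps +1, −4, +1, −4, …).
So the next tuple is [K, W, 24].

[K, W, 24]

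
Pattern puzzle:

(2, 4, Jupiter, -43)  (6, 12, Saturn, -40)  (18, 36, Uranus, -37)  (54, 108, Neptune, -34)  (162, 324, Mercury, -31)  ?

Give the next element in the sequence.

First entry: 2, 6, 18, 54, 162 → 486 (×3 each step).
Second entry: 4, 12, 36, 108, 324 → 972 (×3 each step).
Planet: runs through the planets Mercury→Neptune; Jupiter, Saturn, Uranus, Neptune, Mercury → Venus.
Fourth entry: +3 each step, so -43, -40, -37, -34, -31 → -28.
Putting it together: (486, 972, Venus, -28).

(486, 972, Venus, -28)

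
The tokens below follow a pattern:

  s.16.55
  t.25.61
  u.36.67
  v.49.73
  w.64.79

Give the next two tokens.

x.81.85 then y.100.91

Letter — letters move forward 1 place in the alphabet: s, t, u, v, w → x → y.
Second component — perfect squares: 4², 5², 6², …: 16, 25, 36, 49, 64 → 81 → 100.
Third component: +6 each step, so 55, 61, 67, 73, 79 → 85 → 91.
So the next two tokens are x.81.85 and y.100.91.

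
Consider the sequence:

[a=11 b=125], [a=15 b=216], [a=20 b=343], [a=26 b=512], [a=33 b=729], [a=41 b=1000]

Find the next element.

A: 11, 15, 20, 26, 33, 41 → 50 (differences are 4, 5, 6, … (increasing by 1 each time)).
B goes 125, 216, 343, 512, 729, 1000 → 1331 (perfect cubes: 5³, 6³, 7³, …).
Combining the parts gives [a=50 b=1331].

[a=50 b=1331]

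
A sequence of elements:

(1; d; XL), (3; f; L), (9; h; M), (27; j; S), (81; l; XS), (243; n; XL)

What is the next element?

First component goes 1, 3, 9, 27, 81, 243 → 729 (×3 each step).
Letter: letters move forward 2 places in the alphabet; d, f, h, j, l, n → p.
Size: repeats XL → L → M → S → XS; XL, L, M, S, XS, XL → L.
So the next element is (729; p; L).

(729; p; L)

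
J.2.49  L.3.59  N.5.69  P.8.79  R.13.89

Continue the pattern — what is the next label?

T.21.99

Letter: letters move forward 2 places in the alphabet; J, L, N, P, R → T.
Second component: 2, 3, 5, 8, 13 → 21 (each term is the sum of the two before it).
Third component goes 49, 59, 69, 79, 89 → 99 (+10 each step).
Putting it together: T.21.99.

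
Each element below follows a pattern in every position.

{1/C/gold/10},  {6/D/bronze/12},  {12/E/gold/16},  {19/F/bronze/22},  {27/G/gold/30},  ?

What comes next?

{36/H/bronze/40}

First part goes 1, 6, 12, 19, 27 → 36 (differences are 5, 6, 7, … (increasing by 1 each time)).
Letter: C, D, E, F, G → H (letters move forward 1 place in the alphabet).
For the rank, alternates gold ↔ bronze: gold, bronze, gold, bronze, gold → bronze.
Fourth part — differences are 2, 4, 6, … (increasing by 2 each time): 10, 12, 16, 22, 30 → 40.
Putting it together: {36/H/bronze/40}.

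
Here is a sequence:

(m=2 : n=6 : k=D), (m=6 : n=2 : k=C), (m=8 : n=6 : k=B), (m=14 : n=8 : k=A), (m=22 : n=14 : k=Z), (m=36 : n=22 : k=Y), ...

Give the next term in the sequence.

(m=58 : n=36 : k=X)

M: 2, 6, 8, 14, 22, 36 → 58 (each term is the sum of the two before it).
For the n, always the previous value of the m: 6, 2, 6, 8, 14, 22 → 36.
K: letters move back 1 place in the alphabet, wrapping A→Z, so D, C, B, A, Z, Y → X.
So the next term is (m=58 : n=36 : k=X).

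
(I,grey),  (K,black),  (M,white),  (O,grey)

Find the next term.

Letter — letters move forward 2 places in the alphabet: I, K, M, O → Q.
Shade — repeats grey → black → white: grey, black, white, grey → black.
Putting it together: (Q,black).

(Q,black)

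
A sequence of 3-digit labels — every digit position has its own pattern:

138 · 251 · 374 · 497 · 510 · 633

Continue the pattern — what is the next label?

756

First digit goes 1, 2, 3, 4, 5, 6 → 7 (+1 each step, mod 10).
For the second digit, +2 each step, mod 10: 3, 5, 7, 9, 1, 3 → 5.
Third digit: +3 each step, mod 10; 8, 1, 4, 7, 0, 3 → 6.
Combining the parts gives 756.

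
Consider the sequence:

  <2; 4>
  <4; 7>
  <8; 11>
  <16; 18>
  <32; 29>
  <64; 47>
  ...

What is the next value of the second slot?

Second slot — each term is the sum of the two before it: 4, 7, 11, 18, 29, 47 → 76.

76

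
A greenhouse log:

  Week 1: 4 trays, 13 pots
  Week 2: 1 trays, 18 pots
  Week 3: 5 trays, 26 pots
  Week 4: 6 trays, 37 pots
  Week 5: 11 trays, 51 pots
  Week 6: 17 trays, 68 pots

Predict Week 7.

Trays: each term is the sum of the two before it, so 4, 1, 5, 6, 11, 17 → 28.
Pots — differences are 5, 8, 11, … (increasing by 3 each time): 13, 18, 26, 37, 51, 68 → 88.
Combining the parts gives 28 trays, 88 pots.

28 trays, 88 pots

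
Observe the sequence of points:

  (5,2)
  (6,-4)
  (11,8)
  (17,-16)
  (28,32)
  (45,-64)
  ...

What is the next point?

(73,128)

First value: each term is the sum of the two before it, so 5, 6, 11, 17, 28, 45 → 73.
Second value: 2, -4, 8, -16, 32, -64 → 128 (×(-2) each step).
So the next point is (73,128).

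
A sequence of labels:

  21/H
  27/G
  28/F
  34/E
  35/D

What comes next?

First component: 21, 27, 28, 34, 35 → 41 (alternating steps +6, +1, +6, +1, …).
Letter: H, G, F, E, D → C (letters move back 1 place in the alphabet).
Combining the parts gives 41/C.

41/C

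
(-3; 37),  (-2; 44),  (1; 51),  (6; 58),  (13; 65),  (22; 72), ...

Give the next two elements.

(33; 79), (46; 86)

First entry: differences are 1, 3, 5, … (increasing by 2 each time); -3, -2, 1, 6, 13, 22 → 33 → 46.
Second entry — +7 each step: 37, 44, 51, 58, 65, 72 → 79 → 86.
Putting the parts together: (33; 79) and then (46; 86).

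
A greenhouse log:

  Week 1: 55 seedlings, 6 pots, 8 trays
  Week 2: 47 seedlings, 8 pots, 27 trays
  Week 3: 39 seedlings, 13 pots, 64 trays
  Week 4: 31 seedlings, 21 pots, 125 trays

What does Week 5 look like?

Seedlings goes 55, 47, 39, 31 → 23 (−8 each step).
Pots — differences are 2, 5, 8, … (increasing by 3 each time): 6, 8, 13, 21 → 32.
Trays: perfect cubes: 2³, 3³, 4³, …; 8, 27, 64, 125 → 216.
Combining the parts gives 23 seedlings, 32 pots, 216 trays.

23 seedlings, 32 pots, 216 trays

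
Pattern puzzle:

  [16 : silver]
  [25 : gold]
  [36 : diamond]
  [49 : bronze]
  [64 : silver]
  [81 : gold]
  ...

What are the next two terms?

[100 : diamond], [121 : bronze]

First component: perfect squares: 4², 5², 6², …; 16, 25, 36, 49, 64, 81 → 100 → 121.
Rank: repeats silver → gold → diamond → bronze; silver, gold, diamond, bronze, silver, gold → diamond → bronze.
So the next two terms are [100 : diamond] and [121 : bronze].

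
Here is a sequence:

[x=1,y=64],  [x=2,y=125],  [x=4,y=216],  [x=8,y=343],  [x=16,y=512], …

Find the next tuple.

[x=32,y=729]

X goes 1, 2, 4, 8, 16 → 32 (×2 each step).
Y — perfect cubes: 4³, 5³, 6³, …: 64, 125, 216, 343, 512 → 729.
Combining the parts gives [x=32,y=729].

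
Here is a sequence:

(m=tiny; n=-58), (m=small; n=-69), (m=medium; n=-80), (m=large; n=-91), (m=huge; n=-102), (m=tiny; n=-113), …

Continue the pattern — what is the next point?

M — repeats tiny → small → medium → large → huge: tiny, small, medium, large, huge, tiny → small.
N goes -58, -69, -80, -91, -102, -113 → -124 (−11 each step).
Combining the parts gives (m=small; n=-124).

(m=small; n=-124)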